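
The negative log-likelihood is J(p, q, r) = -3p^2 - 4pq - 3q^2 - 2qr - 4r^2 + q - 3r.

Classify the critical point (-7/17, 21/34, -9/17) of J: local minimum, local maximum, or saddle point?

The Hessian is constant: H = [[-6, -4, 0], [-4, -6, -2], [0, -2, -8]].
Leading principal minors: Δ₁ = -6, Δ₂ = 20, Δ₃ = -136.
The minors alternate sign starting negative (−, +, −), so H is negative definite: a local maximum.

local maximum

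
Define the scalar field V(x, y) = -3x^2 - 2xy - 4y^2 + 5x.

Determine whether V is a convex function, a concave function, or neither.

V is quadratic, so its Hessian is the constant matrix H = [[-6, -2], [-2, -8]].
det(H) = 44, tr(H) = -14.
det(H) > 0 and tr(H) < 0, so H is negative definite everywhere: concave.

concave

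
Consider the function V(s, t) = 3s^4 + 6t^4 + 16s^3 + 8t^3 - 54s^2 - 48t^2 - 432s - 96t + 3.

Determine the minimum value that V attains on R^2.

V(s,t) separates as P(s) + Q(t) + 3, so its minimum is min P + min Q + 3.
P'(s) = 12(s - 3)(s + 3)(s + 4) vanishes at s ∈ {-4, -3, 3}; Q'(t) = 24(t - 2)(t + 1)(t + 2) vanishes at t ∈ {-2, -1, 2}.
Local minima of P (where P''>0): P(-4)=608, P(3)=-1107. Local minima of Q: Q(-2)=32, Q(2)=-224.
So the global minimum of V is P(3) + Q(2) + 3 = -1107 − 224 + 3 = -1328, attained at (3, 2).

-1328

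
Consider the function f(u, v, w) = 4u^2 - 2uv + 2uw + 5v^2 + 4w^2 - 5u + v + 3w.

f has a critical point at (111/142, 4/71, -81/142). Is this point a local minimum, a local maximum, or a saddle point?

The Hessian is constant: H = [[8, -2, 2], [-2, 10, 0], [2, 0, 8]].
Leading principal minors: Δ₁ = 8, Δ₂ = 76, Δ₃ = 568.
All leading minors are positive, so H is positive definite: a local minimum.

local minimum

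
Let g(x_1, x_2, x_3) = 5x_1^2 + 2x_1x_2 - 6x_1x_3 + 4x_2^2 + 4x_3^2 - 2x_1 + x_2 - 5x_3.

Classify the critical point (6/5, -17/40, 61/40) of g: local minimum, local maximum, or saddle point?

local minimum

The Hessian is constant: H = [[10, 2, -6], [2, 8, 0], [-6, 0, 8]].
Leading principal minors: Δ₁ = 10, Δ₂ = 76, Δ₃ = 320.
All leading minors are positive, so H is positive definite: a local minimum.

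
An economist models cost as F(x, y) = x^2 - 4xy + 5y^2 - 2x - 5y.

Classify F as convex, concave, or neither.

F is quadratic, so its Hessian is the constant matrix H = [[2, -4], [-4, 10]].
det(H) = 4, tr(H) = 12.
det(H) > 0 and tr(H) > 0, so H is positive definite everywhere: convex.

convex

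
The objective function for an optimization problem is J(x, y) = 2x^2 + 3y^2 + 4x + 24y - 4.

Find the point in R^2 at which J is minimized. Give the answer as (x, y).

(-1, -4)

J(x,y) separates as P(x) + Q(y) − 4, so its minimum is min P + min Q − 4.
P'(x) = 4x + 4 vanishes at x ∈ {-1}; Q'(y) = 6y + 24 vanishes at y ∈ {-4}.
Local minima of P (where P''>0): P(-1)=-2. Local minima of Q: Q(-4)=-48.
So the global minimum of J is P(-1) + Q(-4) − 4 = -2 − 48 − 4 = -54, attained at (-1, -4).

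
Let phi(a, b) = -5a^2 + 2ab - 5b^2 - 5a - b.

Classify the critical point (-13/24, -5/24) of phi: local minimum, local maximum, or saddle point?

The Hessian of phi is constant: H = [[-10, 2], [2, -10]].
det(H) = (-10)·(-10) − 2² = 96.
det(H) > 0 and tr(H) = -20 < 0, so H is negative definite and the point is a local maximum.

local maximum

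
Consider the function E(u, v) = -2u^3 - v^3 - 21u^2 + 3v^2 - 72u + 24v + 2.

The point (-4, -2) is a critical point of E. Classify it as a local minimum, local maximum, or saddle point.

The mixed partial ∂²E/∂u∂v is 0, so the Hessian at any point is diag(E_uu, E_vv) = diag(-6(2u + 7), 6(-v + 1)).
At (-4, -2): H = diag(6, 18).
Both eigenvalues are positive, so H is positive definite: a local minimum.

local minimum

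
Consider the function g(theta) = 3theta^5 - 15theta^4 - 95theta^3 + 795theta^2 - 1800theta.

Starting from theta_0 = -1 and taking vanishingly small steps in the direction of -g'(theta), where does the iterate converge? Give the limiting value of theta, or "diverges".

g'(theta) = 15(theta - 4)(theta - 3)(theta - 2)(theta + 5), so g'(-1) = -3600.
Gradient descent moves in the -g' direction, i.e. theta is increasing.
The nearest critical point in that direction is theta = 2, where g'' = 210 > 0 (a local minimum). The iterate converges there.

2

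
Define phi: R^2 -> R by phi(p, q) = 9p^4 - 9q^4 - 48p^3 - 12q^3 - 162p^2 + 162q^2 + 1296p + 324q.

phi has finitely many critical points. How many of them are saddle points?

5

phi separates as a function of p plus a function of q, so ∇phi=0 decouples.
∂phi/∂p = 36(p - 4)(p - 3)(p + 3) = 0 at p ∈ {-3, 3, 4}; ∂phi/∂q = -36(q - 3)(q + 1)(q + 3) = 0 at q ∈ {-3, -1, 3}.
The Hessian is diagonal: diag(phi_pp, phi_qq). Second derivatives: phi_pp(-3)=1512, phi_pp(3)=-216, phi_pp(4)=252; phi_qq(-3)=-432, phi_qq(-1)=288, phi_qq(3)=-864.
Saddle points occur where the two diagonal entries have opposite signs: (-3, -3), (-3, 3), (3, -1), (4, -3), (4, 3). Count: 5.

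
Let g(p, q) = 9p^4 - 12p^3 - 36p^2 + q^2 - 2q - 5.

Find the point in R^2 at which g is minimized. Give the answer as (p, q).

(2, 1)

g(p,q) separates as A(p) + B(q) − 5, so its minimum is min A + min B − 5.
A'(p) = 36p(p - 2)(p + 1) vanishes at p ∈ {-1, 0, 2}; B'(q) = 2q - 2 vanishes at q ∈ {1}.
Local minima of A (where A''>0): A(-1)=-15, A(2)=-96. Local minima of B: B(1)=-1.
So the global minimum of g is A(2) + B(1) − 5 = -96 − 1 − 5 = -102, attained at (2, 1).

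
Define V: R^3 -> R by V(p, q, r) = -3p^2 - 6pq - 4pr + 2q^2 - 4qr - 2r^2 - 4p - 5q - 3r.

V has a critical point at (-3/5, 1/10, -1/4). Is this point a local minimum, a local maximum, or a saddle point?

The Hessian is constant: H = [[-6, -6, -4], [-6, 4, -4], [-4, -4, -4]].
Leading principal minors: Δ₁ = -6, Δ₂ = -60, Δ₃ = 80.
The minors fit neither the all-positive nor the alternating-sign pattern, so H is indefinite: a saddle point.

saddle point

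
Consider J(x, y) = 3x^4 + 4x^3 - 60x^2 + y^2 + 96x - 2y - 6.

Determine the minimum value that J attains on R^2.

-839

J(x,y) separates as P(x) + Q(y) − 6, so its minimum is min P + min Q − 6.
P'(x) = 12(x - 2)(x - 1)(x + 4) vanishes at x ∈ {-4, 1, 2}; Q'(y) = 2y - 2 vanishes at y ∈ {1}.
Local minima of P (where P''>0): P(-4)=-832, P(2)=32. Local minima of Q: Q(1)=-1.
So the global minimum of J is P(-4) + Q(1) − 6 = -832 − 1 − 6 = -839, attained at (-4, 1).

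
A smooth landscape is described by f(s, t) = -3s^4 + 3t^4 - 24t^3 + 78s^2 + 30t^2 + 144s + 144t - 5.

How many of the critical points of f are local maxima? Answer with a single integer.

2

f separates as a function of s plus a function of t, so ∇f=0 decouples.
∂f/∂s = -12(s - 4)(s + 1)(s + 3) = 0 at s ∈ {-3, -1, 4}; ∂f/∂t = 12(t - 4)(t - 3)(t + 1) = 0 at t ∈ {-1, 3, 4}.
The Hessian is diagonal: diag(f_ss, f_tt). Second derivatives: f_ss(-3)=-168, f_ss(-1)=120, f_ss(4)=-420; f_tt(-1)=240, f_tt(3)=-48, f_tt(4)=60.
Local maxima occur where both diagonal entries negative: (-3, 3), (4, 3). Count: 2.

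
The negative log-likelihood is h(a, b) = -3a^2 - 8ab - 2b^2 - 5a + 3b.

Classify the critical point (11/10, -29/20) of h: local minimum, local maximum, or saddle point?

saddle point

The Hessian of h is constant: H = [[-6, -8], [-8, -4]].
det(H) = (-6)·(-4) − (-8)² = -40.
Since det(H) < 0, H is indefinite and the critical point is a saddle point.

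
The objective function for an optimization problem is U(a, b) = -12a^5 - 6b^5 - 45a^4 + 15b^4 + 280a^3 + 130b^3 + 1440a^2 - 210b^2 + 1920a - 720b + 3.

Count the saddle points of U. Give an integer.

8

U separates as a function of a plus a function of b, so ∇U=0 decouples.
∂U/∂a = -60(a - 4)(a + 1)(a + 2)(a + 4) = 0 at a ∈ {-4, -2, -1, 4}; ∂U/∂b = -30(b - 4)(b - 2)(b + 1)(b + 3) = 0 at b ∈ {-3, -1, 2, 4}.
The Hessian is diagonal: diag(U_aa, U_bb). Second derivatives: U_aa(-4)=2880, U_aa(-2)=-720, U_aa(-1)=900, U_aa(4)=-14400; U_bb(-3)=2100, U_bb(-1)=-900, U_bb(2)=900, U_bb(4)=-2100.
Saddle points occur where the two diagonal entries have opposite signs: (-4, -1), (-4, 4), (-2, -3), (-2, 2), (-1, -1), (-1, 4), (4, -3), (4, 2). Count: 8.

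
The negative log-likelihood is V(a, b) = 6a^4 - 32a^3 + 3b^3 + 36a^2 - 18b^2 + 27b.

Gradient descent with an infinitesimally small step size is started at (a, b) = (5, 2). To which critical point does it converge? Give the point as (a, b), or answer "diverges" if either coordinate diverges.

(3, 3)

V is separable, so gradient descent decouples: a follows -∂V/∂a, b follows -∂V/∂b.
∂V/∂a = 24a(a - 3)(a - 1); at a=5 this is 960, so a decreases.
∂V/∂b = 9(b - 3)(b - 1); at b=2 this is -9, so b increases.
a converges to its nearest critical value 3 (a local min of the a-part); b converges to 3. The iterate converges to (3, 3).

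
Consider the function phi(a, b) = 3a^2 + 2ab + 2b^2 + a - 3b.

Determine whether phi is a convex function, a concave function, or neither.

phi is quadratic, so its Hessian is the constant matrix H = [[6, 2], [2, 4]].
det(H) = 20, tr(H) = 10.
det(H) > 0 and tr(H) > 0, so H is positive definite everywhere: convex.

convex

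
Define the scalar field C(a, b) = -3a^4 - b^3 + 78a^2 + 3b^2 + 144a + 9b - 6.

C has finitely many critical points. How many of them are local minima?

C separates as a function of a plus a function of b, so ∇C=0 decouples.
∂C/∂a = -12(a - 4)(a + 1)(a + 3) = 0 at a ∈ {-3, -1, 4}; ∂C/∂b = -3(b - 3)(b + 1) = 0 at b ∈ {-1, 3}.
The Hessian is diagonal: diag(C_aa, C_bb). Second derivatives: C_aa(-3)=-168, C_aa(-1)=120, C_aa(4)=-420; C_bb(-1)=12, C_bb(3)=-12.
Local minima occur where both diagonal entries positive: (-1, -1). Count: 1.

1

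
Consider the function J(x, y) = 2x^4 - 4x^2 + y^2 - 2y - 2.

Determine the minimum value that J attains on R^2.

J(x,y) separates as P(x) + Q(y) − 2, so its minimum is min P + min Q − 2.
P'(x) = 8x(x - 1)(x + 1) vanishes at x ∈ {-1, 0, 1}; Q'(y) = 2y - 2 vanishes at y ∈ {1}.
Local minima of P (where P''>0): P(-1)=-2, P(1)=-2. Local minima of Q: Q(1)=-1.
So the global minimum of J is P(-1) + Q(1) − 2 = -2 − 1 − 2 = -5, attained at (-1, 1).

-5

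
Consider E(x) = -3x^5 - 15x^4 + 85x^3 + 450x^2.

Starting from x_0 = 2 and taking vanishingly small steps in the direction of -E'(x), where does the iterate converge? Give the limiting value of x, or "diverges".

0

E'(x) = -15x(x - 4)(x + 3)(x + 5), so E'(2) = 2100.
Gradient descent moves in the -E' direction, i.e. x is decreasing.
The nearest critical point in that direction is x = 0, where E'' = 900 > 0 (a local minimum). The iterate converges there.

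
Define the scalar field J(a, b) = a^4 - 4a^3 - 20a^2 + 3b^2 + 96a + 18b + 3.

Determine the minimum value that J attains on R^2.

J(a,b) separates as P(a) + Q(b) + 3, so its minimum is min P + min Q + 3.
P'(a) = 4(a - 4)(a - 2)(a + 3) vanishes at a ∈ {-3, 2, 4}; Q'(b) = 6b + 18 vanishes at b ∈ {-3}.
Local minima of P (where P''>0): P(-3)=-279, P(4)=64. Local minima of Q: Q(-3)=-27.
So the global minimum of J is P(-3) + Q(-3) + 3 = -279 − 27 + 3 = -303, attained at (-3, -3).

-303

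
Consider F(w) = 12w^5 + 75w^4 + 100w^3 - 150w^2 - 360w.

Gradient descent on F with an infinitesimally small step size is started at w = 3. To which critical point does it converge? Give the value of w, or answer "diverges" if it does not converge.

1

F'(w) = 60(w - 1)(w + 1)(w + 2)(w + 3), so F'(3) = 14400.
Gradient descent moves in the -F' direction, i.e. w is decreasing.
The nearest critical point in that direction is w = 1, where F'' = 1440 > 0 (a local minimum). The iterate converges there.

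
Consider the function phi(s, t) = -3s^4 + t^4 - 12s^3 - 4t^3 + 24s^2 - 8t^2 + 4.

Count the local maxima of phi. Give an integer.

phi separates as a function of s plus a function of t, so ∇phi=0 decouples.
∂phi/∂s = -12s(s - 1)(s + 4) = 0 at s ∈ {-4, 0, 1}; ∂phi/∂t = 4t(t - 4)(t + 1) = 0 at t ∈ {-1, 0, 4}.
The Hessian is diagonal: diag(phi_ss, phi_tt). Second derivatives: phi_ss(-4)=-240, phi_ss(0)=48, phi_ss(1)=-60; phi_tt(-1)=20, phi_tt(0)=-16, phi_tt(4)=80.
Local maxima occur where both diagonal entries negative: (-4, 0), (1, 0). Count: 2.

2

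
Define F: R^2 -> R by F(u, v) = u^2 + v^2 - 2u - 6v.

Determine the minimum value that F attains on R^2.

-10

F(u,v) separates as P(u) + Q(v), so its minimum is min P + min Q.
P'(u) = 2u - 2 vanishes at u ∈ {1}; Q'(v) = 2v - 6 vanishes at v ∈ {3}.
Local minima of P (where P''>0): P(1)=-1. Local minima of Q: Q(3)=-9.
So the global minimum of F is P(1) + Q(3) = -1 − 9 = -10, attained at (1, 3).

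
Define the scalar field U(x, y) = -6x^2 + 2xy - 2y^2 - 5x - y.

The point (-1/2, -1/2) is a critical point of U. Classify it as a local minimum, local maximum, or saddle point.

The Hessian of U is constant: H = [[-12, 2], [2, -4]].
det(H) = (-12)·(-4) − 2² = 44.
det(H) > 0 and tr(H) = -16 < 0, so H is negative definite and the point is a local maximum.

local maximum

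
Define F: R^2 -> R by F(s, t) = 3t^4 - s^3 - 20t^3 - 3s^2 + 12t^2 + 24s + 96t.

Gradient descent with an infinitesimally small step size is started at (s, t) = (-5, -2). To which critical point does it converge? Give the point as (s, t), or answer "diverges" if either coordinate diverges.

(-4, -1)

F is separable, so gradient descent decouples: s follows -∂F/∂s, t follows -∂F/∂t.
∂F/∂s = -3(s - 2)(s + 4); at s=-5 this is -21, so s increases.
∂F/∂t = 12(t - 4)(t - 2)(t + 1); at t=-2 this is -288, so t increases.
s converges to its nearest critical value -4 (a local min of the s-part); t converges to -1. The iterate converges to (-4, -1).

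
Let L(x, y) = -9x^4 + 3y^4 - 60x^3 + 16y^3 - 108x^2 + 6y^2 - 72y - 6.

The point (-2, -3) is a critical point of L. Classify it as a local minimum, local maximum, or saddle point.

The mixed partial ∂²L/∂x∂y is 0, so the Hessian at any point is diag(L_xx, L_yy) = diag(-36(3x^2 + 10x + 6), 12(3y^2 + 8y + 1)).
At (-2, -3): H = diag(72, 48).
Both eigenvalues are positive, so H is positive definite: a local minimum.

local minimum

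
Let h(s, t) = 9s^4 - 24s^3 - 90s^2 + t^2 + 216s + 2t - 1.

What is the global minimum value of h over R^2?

h(s,t) separates as P(s) + Q(t) − 1, so its minimum is min P + min Q − 1.
P'(s) = 36(s - 3)(s - 1)(s + 2) vanishes at s ∈ {-2, 1, 3}; Q'(t) = 2(t + 1) vanishes at t ∈ {-1}.
Local minima of P (where P''>0): P(-2)=-456, P(3)=-81. Local minima of Q: Q(-1)=-1.
So the global minimum of h is P(-2) + Q(-1) − 1 = -456 − 1 − 1 = -458, attained at (-2, -1).

-458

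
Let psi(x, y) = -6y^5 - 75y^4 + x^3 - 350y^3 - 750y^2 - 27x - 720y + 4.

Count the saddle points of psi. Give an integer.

psi separates as a function of x plus a function of y, so ∇psi=0 decouples.
∂psi/∂x = 3(x - 3)(x + 3) = 0 at x ∈ {-3, 3}; ∂psi/∂y = -30(y + 1)(y + 2)(y + 3)(y + 4) = 0 at y ∈ {-4, -3, -2, -1}.
The Hessian is diagonal: diag(psi_xx, psi_yy). Second derivatives: psi_xx(-3)=-18, psi_xx(3)=18; psi_yy(-4)=180, psi_yy(-3)=-60, psi_yy(-2)=60, psi_yy(-1)=-180.
Saddle points occur where the two diagonal entries have opposite signs: (-3, -4), (-3, -2), (3, -3), (3, -1). Count: 4.

4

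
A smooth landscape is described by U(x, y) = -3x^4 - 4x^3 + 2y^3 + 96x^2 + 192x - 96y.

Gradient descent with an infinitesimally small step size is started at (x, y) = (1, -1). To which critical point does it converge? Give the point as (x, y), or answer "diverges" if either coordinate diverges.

U is separable, so gradient descent decouples: x follows -∂U/∂x, y follows -∂U/∂y.
∂U/∂x = -12(x - 4)(x + 1)(x + 4); at x=1 this is 360, so x decreases.
∂U/∂y = 6(y - 4)(y + 4); at y=-1 this is -90, so y increases.
x converges to its nearest critical value -1 (a local min of the x-part); y converges to 4. The iterate converges to (-1, 4).

(-1, 4)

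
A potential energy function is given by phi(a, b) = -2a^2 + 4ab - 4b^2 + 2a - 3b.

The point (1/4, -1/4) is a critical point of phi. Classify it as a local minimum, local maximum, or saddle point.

The Hessian of phi is constant: H = [[-4, 4], [4, -8]].
det(H) = (-4)·(-8) − 4² = 16.
det(H) > 0 and tr(H) = -12 < 0, so H is negative definite and the point is a local maximum.

local maximum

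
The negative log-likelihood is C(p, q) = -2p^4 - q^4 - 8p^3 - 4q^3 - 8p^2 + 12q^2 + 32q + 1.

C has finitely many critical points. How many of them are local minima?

1

C separates as a function of p plus a function of q, so ∇C=0 decouples.
∂C/∂p = -8p(p + 1)(p + 2) = 0 at p ∈ {-2, -1, 0}; ∂C/∂q = -4(q - 2)(q + 1)(q + 4) = 0 at q ∈ {-4, -1, 2}.
The Hessian is diagonal: diag(C_pp, C_qq). Second derivatives: C_pp(-2)=-16, C_pp(-1)=8, C_pp(0)=-16; C_qq(-4)=-72, C_qq(-1)=36, C_qq(2)=-72.
Local minima occur where both diagonal entries positive: (-1, -1). Count: 1.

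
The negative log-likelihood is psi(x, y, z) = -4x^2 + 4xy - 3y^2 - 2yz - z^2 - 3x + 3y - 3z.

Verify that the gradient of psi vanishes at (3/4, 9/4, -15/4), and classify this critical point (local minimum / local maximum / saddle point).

local maximum

∇psi = (-8x + 4y - 3, 4x - 6y - 2z + 3, -2y - 2z - 3); substituting (3/4, 9/4, -15/4) gives ∇psi = (0, 0, 0), so (3/4, 9/4, -15/4) is indeed a critical point.
The Hessian is constant: H = [[-8, 4, 0], [4, -6, -2], [0, -2, -2]].
Leading principal minors: Δ₁ = -8, Δ₂ = 32, Δ₃ = -32.
The minors alternate sign starting negative (−, +, −), so H is negative definite: a local maximum.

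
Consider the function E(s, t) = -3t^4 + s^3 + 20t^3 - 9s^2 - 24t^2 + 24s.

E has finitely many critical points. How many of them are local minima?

1

E separates as a function of s plus a function of t, so ∇E=0 decouples.
∂E/∂s = 3(s - 4)(s - 2) = 0 at s ∈ {2, 4}; ∂E/∂t = -12t(t - 4)(t - 1) = 0 at t ∈ {0, 1, 4}.
The Hessian is diagonal: diag(E_ss, E_tt). Second derivatives: E_ss(2)=-6, E_ss(4)=6; E_tt(0)=-48, E_tt(1)=36, E_tt(4)=-144.
Local minima occur where both diagonal entries positive: (4, 1). Count: 1.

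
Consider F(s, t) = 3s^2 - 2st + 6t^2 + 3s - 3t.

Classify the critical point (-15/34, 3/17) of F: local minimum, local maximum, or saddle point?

local minimum

The Hessian of F is constant: H = [[6, -2], [-2, 12]].
det(H) = 6·12 − (-2)² = 68.
det(H) > 0 and tr(H) = 18 > 0, so H is positive definite and the point is a local minimum.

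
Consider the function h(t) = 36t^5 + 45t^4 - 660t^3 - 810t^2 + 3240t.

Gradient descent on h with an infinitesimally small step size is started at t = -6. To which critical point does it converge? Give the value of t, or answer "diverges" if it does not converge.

diverges

h'(t) = 180(t - 3)(t - 1)(t + 2)(t + 3), so h'(-6) = 136080.
Gradient descent moves in the -h' direction, i.e. t is decreasing.
There is no critical point below t=-6, and h' keeps the same sign, so the iterate runs off to −∞.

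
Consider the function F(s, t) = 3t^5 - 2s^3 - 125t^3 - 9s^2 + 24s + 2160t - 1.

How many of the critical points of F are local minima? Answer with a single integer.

F separates as a function of s plus a function of t, so ∇F=0 decouples.
∂F/∂s = -6(s - 1)(s + 4) = 0 at s ∈ {-4, 1}; ∂F/∂t = 15(t - 4)(t - 3)(t + 3)(t + 4) = 0 at t ∈ {-4, -3, 3, 4}.
The Hessian is diagonal: diag(F_ss, F_tt). Second derivatives: F_ss(-4)=30, F_ss(1)=-30; F_tt(-4)=-840, F_tt(-3)=630, F_tt(3)=-630, F_tt(4)=840.
Local minima occur where both diagonal entries positive: (-4, -3), (-4, 4). Count: 2.

2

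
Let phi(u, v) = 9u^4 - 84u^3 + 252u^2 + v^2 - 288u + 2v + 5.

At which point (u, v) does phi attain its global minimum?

(4, -1)

phi(u,v) separates as P(u) + Q(v) + 5, so its minimum is min P + min Q + 5.
P'(u) = 36(u - 4)(u - 2)(u - 1) vanishes at u ∈ {1, 2, 4}; Q'(v) = 2v + 2 vanishes at v ∈ {-1}.
Local minima of P (where P''>0): P(1)=-111, P(4)=-192. Local minima of Q: Q(-1)=-1.
So the global minimum of phi is P(4) + Q(-1) + 5 = -192 − 1 + 5 = -188, attained at (4, -1).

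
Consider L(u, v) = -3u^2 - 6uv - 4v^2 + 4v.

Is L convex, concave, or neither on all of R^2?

L is quadratic, so its Hessian is the constant matrix H = [[-6, -6], [-6, -8]].
det(H) = 12, tr(H) = -14.
det(H) > 0 and tr(H) < 0, so H is negative definite everywhere: concave.

concave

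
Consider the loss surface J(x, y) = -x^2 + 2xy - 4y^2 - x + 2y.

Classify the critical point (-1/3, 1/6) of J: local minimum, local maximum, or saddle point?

The Hessian of J is constant: H = [[-2, 2], [2, -8]].
det(H) = (-2)·(-8) − 2² = 12.
det(H) > 0 and tr(H) = -10 < 0, so H is negative definite and the point is a local maximum.

local maximum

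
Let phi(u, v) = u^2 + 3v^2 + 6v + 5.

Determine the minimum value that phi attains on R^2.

phi(u,v) separates as P(u) + Q(v) + 5, so its minimum is min P + min Q + 5.
P'(u) = 2u vanishes at u ∈ {0}; Q'(v) = 6v + 6 vanishes at v ∈ {-1}.
Local minima of P (where P''>0): P(0)=0. Local minima of Q: Q(-1)=-3.
So the global minimum of phi is P(0) + Q(-1) + 5 = 0 − 3 + 5 = 2, attained at (0, -1).

2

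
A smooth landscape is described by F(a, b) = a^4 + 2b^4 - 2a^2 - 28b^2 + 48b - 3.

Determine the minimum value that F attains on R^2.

-238

F(a,b) separates as P(a) + Q(b) − 3, so its minimum is min P + min Q − 3.
P'(a) = 4a(a - 1)(a + 1) vanishes at a ∈ {-1, 0, 1}; Q'(b) = 8(b - 2)(b - 1)(b + 3) vanishes at b ∈ {-3, 1, 2}.
Local minima of P (where P''>0): P(-1)=-1, P(1)=-1. Local minima of Q: Q(-3)=-234, Q(2)=16.
So the global minimum of F is P(-1) + Q(-3) − 3 = -1 − 234 − 3 = -238, attained at (-1, -3).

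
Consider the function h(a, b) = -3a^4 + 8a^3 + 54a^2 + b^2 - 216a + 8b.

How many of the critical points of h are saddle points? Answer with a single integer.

2

h separates as a function of a plus a function of b, so ∇h=0 decouples.
∂h/∂a = -12(a - 3)(a - 2)(a + 3) = 0 at a ∈ {-3, 2, 3}; ∂h/∂b = 2(b + 4) = 0 at b ∈ {-4}.
The Hessian is diagonal: diag(h_aa, h_bb). Second derivatives: h_aa(-3)=-360, h_aa(2)=60, h_aa(3)=-72; h_bb(-4)=2.
Saddle points occur where the two diagonal entries have opposite signs: (-3, -4), (3, -4). Count: 2.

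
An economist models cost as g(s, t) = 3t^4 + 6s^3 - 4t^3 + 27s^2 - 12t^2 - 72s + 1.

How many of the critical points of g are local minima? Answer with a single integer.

g separates as a function of s plus a function of t, so ∇g=0 decouples.
∂g/∂s = 18(s - 1)(s + 4) = 0 at s ∈ {-4, 1}; ∂g/∂t = 12t(t - 2)(t + 1) = 0 at t ∈ {-1, 0, 2}.
The Hessian is diagonal: diag(g_ss, g_tt). Second derivatives: g_ss(-4)=-90, g_ss(1)=90; g_tt(-1)=36, g_tt(0)=-24, g_tt(2)=72.
Local minima occur where both diagonal entries positive: (1, -1), (1, 2). Count: 2.

2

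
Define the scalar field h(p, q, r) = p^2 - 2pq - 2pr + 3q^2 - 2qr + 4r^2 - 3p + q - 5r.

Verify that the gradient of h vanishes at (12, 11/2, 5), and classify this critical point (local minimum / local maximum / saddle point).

∇h = (2p - 2q - 2r - 3, -2p + 6q - 2r + 1, -2p - 2q + 8r - 5); substituting (12, 11/2, 5) gives ∇h = (0, 0, 0), so (12, 11/2, 5) is indeed a critical point.
The Hessian is constant: H = [[2, -2, -2], [-2, 6, -2], [-2, -2, 8]].
Leading principal minors: Δ₁ = 2, Δ₂ = 8, Δ₃ = 16.
All leading minors are positive, so H is positive definite: a local minimum.

local minimum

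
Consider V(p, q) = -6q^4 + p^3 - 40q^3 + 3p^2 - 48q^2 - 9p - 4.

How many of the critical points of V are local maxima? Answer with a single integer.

V separates as a function of p plus a function of q, so ∇V=0 decouples.
∂V/∂p = 3(p - 1)(p + 3) = 0 at p ∈ {-3, 1}; ∂V/∂q = -24q(q + 1)(q + 4) = 0 at q ∈ {-4, -1, 0}.
The Hessian is diagonal: diag(V_pp, V_qq). Second derivatives: V_pp(-3)=-12, V_pp(1)=12; V_qq(-4)=-288, V_qq(-1)=72, V_qq(0)=-96.
Local maxima occur where both diagonal entries negative: (-3, -4), (-3, 0). Count: 2.

2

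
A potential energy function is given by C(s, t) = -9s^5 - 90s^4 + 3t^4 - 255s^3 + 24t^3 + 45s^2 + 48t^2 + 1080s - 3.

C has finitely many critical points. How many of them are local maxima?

2

C separates as a function of s plus a function of t, so ∇C=0 decouples.
∂C/∂s = -45(s - 1)(s + 2)(s + 3)(s + 4) = 0 at s ∈ {-4, -3, -2, 1}; ∂C/∂t = 12t(t + 2)(t + 4) = 0 at t ∈ {-4, -2, 0}.
The Hessian is diagonal: diag(C_ss, C_tt). Second derivatives: C_ss(-4)=450, C_ss(-3)=-180, C_ss(-2)=270, C_ss(1)=-2700; C_tt(-4)=96, C_tt(-2)=-48, C_tt(0)=96.
Local maxima occur where both diagonal entries negative: (-3, -2), (1, -2). Count: 2.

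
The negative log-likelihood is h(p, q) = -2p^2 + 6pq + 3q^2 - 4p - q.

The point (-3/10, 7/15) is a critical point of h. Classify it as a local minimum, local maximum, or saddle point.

saddle point

The Hessian of h is constant: H = [[-4, 6], [6, 6]].
det(H) = (-4)·6 − 6² = -60.
Since det(H) < 0, H is indefinite and the critical point is a saddle point.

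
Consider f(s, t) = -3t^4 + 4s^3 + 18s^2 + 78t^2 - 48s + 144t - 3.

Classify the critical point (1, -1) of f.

local minimum

The mixed partial ∂²f/∂s∂t is 0, so the Hessian at any point is diag(f_ss, f_tt) = diag(12(2s + 3), 12(-3t^2 + 13)).
At (1, -1): H = diag(60, 120).
Both eigenvalues are positive, so H is positive definite: a local minimum.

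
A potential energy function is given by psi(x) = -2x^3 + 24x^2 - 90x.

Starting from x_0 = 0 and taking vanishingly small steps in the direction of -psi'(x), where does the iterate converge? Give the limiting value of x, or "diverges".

3

psi'(x) = -6(x - 5)(x - 3), so psi'(0) = -90.
Gradient descent moves in the -psi' direction, i.e. x is increasing.
The nearest critical point in that direction is x = 3, where psi'' = 12 > 0 (a local minimum). The iterate converges there.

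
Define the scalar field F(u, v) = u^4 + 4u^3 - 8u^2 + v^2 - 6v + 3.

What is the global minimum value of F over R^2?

-134

F(u,v) separates as P(u) + Q(v) + 3, so its minimum is min P + min Q + 3.
P'(u) = 4u(u - 1)(u + 4) vanishes at u ∈ {-4, 0, 1}; Q'(v) = 2v - 6 vanishes at v ∈ {3}.
Local minima of P (where P''>0): P(-4)=-128, P(1)=-3. Local minima of Q: Q(3)=-9.
So the global minimum of F is P(-4) + Q(3) + 3 = -128 − 9 + 3 = -134, attained at (-4, 3).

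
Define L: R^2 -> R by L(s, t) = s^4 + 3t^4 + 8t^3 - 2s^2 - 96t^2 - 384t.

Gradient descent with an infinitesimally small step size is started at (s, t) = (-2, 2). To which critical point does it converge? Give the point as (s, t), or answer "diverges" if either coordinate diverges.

(-1, 4)

L is separable, so gradient descent decouples: s follows -∂L/∂s, t follows -∂L/∂t.
∂L/∂s = 4s(s - 1)(s + 1); at s=-2 this is -24, so s increases.
∂L/∂t = 12(t - 4)(t + 2)(t + 4); at t=2 this is -576, so t increases.
s converges to its nearest critical value -1 (a local min of the s-part); t converges to 4. The iterate converges to (-1, 4).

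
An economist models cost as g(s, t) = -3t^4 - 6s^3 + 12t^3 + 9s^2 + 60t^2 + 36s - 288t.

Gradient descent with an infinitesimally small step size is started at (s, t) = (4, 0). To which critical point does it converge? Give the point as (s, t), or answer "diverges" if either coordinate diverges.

diverges

g is separable, so gradient descent decouples: s follows -∂g/∂s, t follows -∂g/∂t.
∂g/∂s = -18(s - 2)(s + 1); at s=4 this is -180, so s increases.
∂g/∂t = -12(t - 4)(t - 2)(t + 3); at t=0 this is -288, so t increases.
The s-coordinate has no critical point in that direction and runs off to infinity.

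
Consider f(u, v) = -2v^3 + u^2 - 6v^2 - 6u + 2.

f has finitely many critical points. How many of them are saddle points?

1

f separates as a function of u plus a function of v, so ∇f=0 decouples.
∂f/∂u = 2(u - 3) = 0 at u ∈ {3}; ∂f/∂v = -6v(v + 2) = 0 at v ∈ {-2, 0}.
The Hessian is diagonal: diag(f_uu, f_vv). Second derivatives: f_uu(3)=2; f_vv(-2)=12, f_vv(0)=-12.
Saddle points occur where the two diagonal entries have opposite signs: (3, 0). Count: 1.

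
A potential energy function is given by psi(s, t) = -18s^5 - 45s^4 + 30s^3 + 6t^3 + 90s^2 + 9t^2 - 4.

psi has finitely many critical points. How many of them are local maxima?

psi separates as a function of s plus a function of t, so ∇psi=0 decouples.
∂psi/∂s = -90s(s - 1)(s + 1)(s + 2) = 0 at s ∈ {-2, -1, 0, 1}; ∂psi/∂t = 18t(t + 1) = 0 at t ∈ {-1, 0}.
The Hessian is diagonal: diag(psi_ss, psi_tt). Second derivatives: psi_ss(-2)=540, psi_ss(-1)=-180, psi_ss(0)=180, psi_ss(1)=-540; psi_tt(-1)=-18, psi_tt(0)=18.
Local maxima occur where both diagonal entries negative: (-1, -1), (1, -1). Count: 2.

2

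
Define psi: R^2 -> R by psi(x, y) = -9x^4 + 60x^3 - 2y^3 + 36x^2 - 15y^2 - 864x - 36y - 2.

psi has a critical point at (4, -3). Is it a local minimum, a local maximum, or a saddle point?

The mixed partial ∂²psi/∂x∂y is 0, so the Hessian at any point is diag(psi_xx, psi_yy) = diag(36(-3x^2 + 10x + 2), -6(2y + 5)).
At (4, -3): H = diag(-216, 6).
The eigenvalues have opposite signs, so H is indefinite: a saddle point.

saddle point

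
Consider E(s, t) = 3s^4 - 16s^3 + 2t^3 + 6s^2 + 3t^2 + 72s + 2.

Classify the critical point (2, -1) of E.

local maximum

The mixed partial ∂²E/∂s∂t is 0, so the Hessian at any point is diag(E_ss, E_tt) = diag(12(3s^2 - 8s + 1), 6(2t + 1)).
At (2, -1): H = diag(-36, -6).
Both eigenvalues are negative, so H is negative definite: a local maximum.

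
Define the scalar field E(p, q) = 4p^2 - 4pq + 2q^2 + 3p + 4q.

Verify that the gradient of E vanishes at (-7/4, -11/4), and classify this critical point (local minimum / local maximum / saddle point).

local minimum

∇E = (8p - 4q + 3, -4p + 4q + 4); substituting (-7/4, -11/4) gives ∇E = (0, 0), so (-7/4, -11/4) is indeed a critical point.
The Hessian of E is constant: H = [[8, -4], [-4, 4]].
det(H) = 8·4 − (-4)² = 16.
det(H) > 0 and tr(H) = 12 > 0, so H is positive definite and the point is a local minimum.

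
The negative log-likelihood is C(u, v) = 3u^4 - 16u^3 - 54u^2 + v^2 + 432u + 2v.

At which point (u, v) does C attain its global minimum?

C(u,v) separates as P(u) + Q(v), so its minimum is min P + min Q.
P'(u) = 12(u - 4)(u - 3)(u + 3) vanishes at u ∈ {-3, 3, 4}; Q'(v) = 2v + 2 vanishes at v ∈ {-1}.
Local minima of P (where P''>0): P(-3)=-1107, P(4)=608. Local minima of Q: Q(-1)=-1.
So the global minimum of C is P(-3) + Q(-1) = -1107 − 1 = -1108, attained at (-3, -1).

(-3, -1)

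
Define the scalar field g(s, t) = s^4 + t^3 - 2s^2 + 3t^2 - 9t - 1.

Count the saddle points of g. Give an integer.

g separates as a function of s plus a function of t, so ∇g=0 decouples.
∂g/∂s = 4s(s - 1)(s + 1) = 0 at s ∈ {-1, 0, 1}; ∂g/∂t = 3(t - 1)(t + 3) = 0 at t ∈ {-3, 1}.
The Hessian is diagonal: diag(g_ss, g_tt). Second derivatives: g_ss(-1)=8, g_ss(0)=-4, g_ss(1)=8; g_tt(-3)=-12, g_tt(1)=12.
Saddle points occur where the two diagonal entries have opposite signs: (-1, -3), (0, 1), (1, -3). Count: 3.

3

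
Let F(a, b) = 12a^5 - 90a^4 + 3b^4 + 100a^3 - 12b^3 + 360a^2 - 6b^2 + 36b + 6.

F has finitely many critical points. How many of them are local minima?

4

F separates as a function of a plus a function of b, so ∇F=0 decouples.
∂F/∂a = 60a(a - 4)(a - 3)(a + 1) = 0 at a ∈ {-1, 0, 3, 4}; ∂F/∂b = 12(b - 3)(b - 1)(b + 1) = 0 at b ∈ {-1, 1, 3}.
The Hessian is diagonal: diag(F_aa, F_bb). Second derivatives: F_aa(-1)=-1200, F_aa(0)=720, F_aa(3)=-720, F_aa(4)=1200; F_bb(-1)=96, F_bb(1)=-48, F_bb(3)=96.
Local minima occur where both diagonal entries positive: (0, -1), (0, 3), (4, -1), (4, 3). Count: 4.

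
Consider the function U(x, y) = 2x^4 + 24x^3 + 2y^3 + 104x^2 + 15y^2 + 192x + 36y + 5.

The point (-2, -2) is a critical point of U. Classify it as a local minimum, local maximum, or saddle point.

The mixed partial ∂²U/∂x∂y is 0, so the Hessian at any point is diag(U_xx, U_yy) = diag(8(3x^2 + 18x + 26), 6(2y + 5)).
At (-2, -2): H = diag(16, 6).
Both eigenvalues are positive, so H is positive definite: a local minimum.

local minimum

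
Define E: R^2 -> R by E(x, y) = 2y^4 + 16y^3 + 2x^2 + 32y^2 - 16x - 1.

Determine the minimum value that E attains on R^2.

-33

E(x,y) separates as P(x) + Q(y) − 1, so its minimum is min P + min Q − 1.
P'(x) = 4x - 16 vanishes at x ∈ {4}; Q'(y) = 8y(y + 2)(y + 4) vanishes at y ∈ {-4, -2, 0}.
Local minima of P (where P''>0): P(4)=-32. Local minima of Q: Q(-4)=0, Q(0)=0.
So the global minimum of E is P(4) + Q(-4) − 1 = -32 + 0 − 1 = -33, attained at (4, -4).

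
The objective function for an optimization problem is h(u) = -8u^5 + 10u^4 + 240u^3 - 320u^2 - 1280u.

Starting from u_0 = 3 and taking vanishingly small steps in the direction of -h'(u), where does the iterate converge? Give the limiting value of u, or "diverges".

2

h'(u) = -40(u - 4)(u - 2)(u + 1)(u + 4), so h'(3) = 1120.
Gradient descent moves in the -h' direction, i.e. u is decreasing.
The nearest critical point in that direction is u = 2, where h'' = 1440 > 0 (a local minimum). The iterate converges there.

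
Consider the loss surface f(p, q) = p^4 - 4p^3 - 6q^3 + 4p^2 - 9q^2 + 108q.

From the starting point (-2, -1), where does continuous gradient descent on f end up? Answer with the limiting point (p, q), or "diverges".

f is separable, so gradient descent decouples: p follows -∂f/∂p, q follows -∂f/∂q.
∂f/∂p = 4p(p - 2)(p - 1); at p=-2 this is -96, so p increases.
∂f/∂q = -18(q - 2)(q + 3); at q=-1 this is 108, so q decreases.
p converges to its nearest critical value 0 (a local min of the p-part); q converges to -3. The iterate converges to (0, -3).

(0, -3)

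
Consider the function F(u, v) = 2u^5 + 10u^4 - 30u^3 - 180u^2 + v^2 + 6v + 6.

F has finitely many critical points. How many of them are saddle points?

2

F separates as a function of u plus a function of v, so ∇F=0 decouples.
∂F/∂u = 10u(u - 3)(u + 3)(u + 4) = 0 at u ∈ {-4, -3, 0, 3}; ∂F/∂v = 2(v + 3) = 0 at v ∈ {-3}.
The Hessian is diagonal: diag(F_uu, F_vv). Second derivatives: F_uu(-4)=-280, F_uu(-3)=180, F_uu(0)=-360, F_uu(3)=1260; F_vv(-3)=2.
Saddle points occur where the two diagonal entries have opposite signs: (-4, -3), (0, -3). Count: 2.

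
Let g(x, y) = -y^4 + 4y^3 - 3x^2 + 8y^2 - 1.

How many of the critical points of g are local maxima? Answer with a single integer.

g separates as a function of x plus a function of y, so ∇g=0 decouples.
∂g/∂x = -6x = 0 at x ∈ {0}; ∂g/∂y = -4y(y - 4)(y + 1) = 0 at y ∈ {-1, 0, 4}.
The Hessian is diagonal: diag(g_xx, g_yy). Second derivatives: g_xx(0)=-6; g_yy(-1)=-20, g_yy(0)=16, g_yy(4)=-80.
Local maxima occur where both diagonal entries negative: (0, -1), (0, 4). Count: 2.

2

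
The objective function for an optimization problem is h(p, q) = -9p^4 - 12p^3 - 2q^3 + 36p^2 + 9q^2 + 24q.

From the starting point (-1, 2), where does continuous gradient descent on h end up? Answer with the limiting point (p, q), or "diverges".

h is separable, so gradient descent decouples: p follows -∂h/∂p, q follows -∂h/∂q.
∂h/∂p = -36p(p - 1)(p + 2); at p=-1 this is -72, so p increases.
∂h/∂q = -6(q - 4)(q + 1); at q=2 this is 36, so q decreases.
p converges to its nearest critical value 0 (a local min of the p-part); q converges to -1. The iterate converges to (0, -1).

(0, -1)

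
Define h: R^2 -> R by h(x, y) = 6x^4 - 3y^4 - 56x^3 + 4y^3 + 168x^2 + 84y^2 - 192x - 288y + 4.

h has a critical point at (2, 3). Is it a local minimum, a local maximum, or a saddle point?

The mixed partial ∂²h/∂x∂y is 0, so the Hessian at any point is diag(h_xx, h_yy) = diag(24(3x^2 - 14x + 14), 12(-3y^2 + 2y + 14)).
At (2, 3): H = diag(-48, -84).
Both eigenvalues are negative, so H is negative definite: a local maximum.

local maximum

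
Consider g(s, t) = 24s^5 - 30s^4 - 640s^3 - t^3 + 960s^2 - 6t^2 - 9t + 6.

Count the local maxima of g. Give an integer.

2

g separates as a function of s plus a function of t, so ∇g=0 decouples.
∂g/∂s = 120s(s - 4)(s - 1)(s + 4) = 0 at s ∈ {-4, 0, 1, 4}; ∂g/∂t = -3(t + 1)(t + 3) = 0 at t ∈ {-3, -1}.
The Hessian is diagonal: diag(g_ss, g_tt). Second derivatives: g_ss(-4)=-19200, g_ss(0)=1920, g_ss(1)=-1800, g_ss(4)=11520; g_tt(-3)=6, g_tt(-1)=-6.
Local maxima occur where both diagonal entries negative: (-4, -1), (1, -1). Count: 2.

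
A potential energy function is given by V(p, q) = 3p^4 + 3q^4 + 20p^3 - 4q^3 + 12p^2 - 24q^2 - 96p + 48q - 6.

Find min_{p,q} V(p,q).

V(p,q) separates as A(p) + B(q) − 6, so its minimum is min A + min B − 6.
A'(p) = 12(p - 1)(p + 2)(p + 4) vanishes at p ∈ {-4, -2, 1}; B'(q) = 12(q - 2)(q - 1)(q + 2) vanishes at q ∈ {-2, 1, 2}.
Local minima of A (where A''>0): A(-4)=64, A(1)=-61. Local minima of B: B(-2)=-112, B(2)=16.
So the global minimum of V is A(1) + B(-2) − 6 = -61 − 112 − 6 = -179, attained at (1, -2).

-179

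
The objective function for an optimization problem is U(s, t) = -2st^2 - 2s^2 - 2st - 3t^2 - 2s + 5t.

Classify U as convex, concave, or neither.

neither

The term -2st^2 is cubic, so the Hessian is not constant.
∂²U/∂t² = -4s - 6, which takes both signs as s varies (negative for sufficiently large s). A diagonal entry of the Hessian changing sign means the Hessian is neither positive- nor negative-semidefinite on all of R^2.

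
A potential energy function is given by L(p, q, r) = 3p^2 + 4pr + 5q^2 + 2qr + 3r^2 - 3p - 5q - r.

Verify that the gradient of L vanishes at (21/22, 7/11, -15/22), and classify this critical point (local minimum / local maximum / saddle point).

∇L = (6p + 4r - 3, 10q + 2r - 5, 4p + 2q + 6r - 1); substituting (21/22, 7/11, -15/22) gives ∇L = (0, 0, 0), so (21/22, 7/11, -15/22) is indeed a critical point.
The Hessian is constant: H = [[6, 0, 4], [0, 10, 2], [4, 2, 6]].
Leading principal minors: Δ₁ = 6, Δ₂ = 60, Δ₃ = 176.
All leading minors are positive, so H is positive definite: a local minimum.

local minimum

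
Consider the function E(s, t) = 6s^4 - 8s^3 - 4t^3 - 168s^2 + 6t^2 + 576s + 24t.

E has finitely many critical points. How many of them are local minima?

E separates as a function of s plus a function of t, so ∇E=0 decouples.
∂E/∂s = 24(s - 3)(s - 2)(s + 4) = 0 at s ∈ {-4, 2, 3}; ∂E/∂t = -12(t - 2)(t + 1) = 0 at t ∈ {-1, 2}.
The Hessian is diagonal: diag(E_ss, E_tt). Second derivatives: E_ss(-4)=1008, E_ss(2)=-144, E_ss(3)=168; E_tt(-1)=36, E_tt(2)=-36.
Local minima occur where both diagonal entries positive: (-4, -1), (3, -1). Count: 2.

2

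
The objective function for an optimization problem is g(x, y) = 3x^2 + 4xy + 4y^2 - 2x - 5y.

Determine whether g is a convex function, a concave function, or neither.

g is quadratic, so its Hessian is the constant matrix H = [[6, 4], [4, 8]].
det(H) = 32, tr(H) = 14.
det(H) > 0 and tr(H) > 0, so H is positive definite everywhere: convex.

convex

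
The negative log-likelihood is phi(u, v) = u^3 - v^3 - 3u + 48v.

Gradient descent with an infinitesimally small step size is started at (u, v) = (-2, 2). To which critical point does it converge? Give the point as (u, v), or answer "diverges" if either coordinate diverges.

phi is separable, so gradient descent decouples: u follows -∂phi/∂u, v follows -∂phi/∂v.
∂phi/∂u = 3(u - 1)(u + 1); at u=-2 this is 9, so u decreases.
∂phi/∂v = -3(v - 4)(v + 4); at v=2 this is 36, so v decreases.
The u-coordinate has no critical point in that direction and runs off to infinity.

diverges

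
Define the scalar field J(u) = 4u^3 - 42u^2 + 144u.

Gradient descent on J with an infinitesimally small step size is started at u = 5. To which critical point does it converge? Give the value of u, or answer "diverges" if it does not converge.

J'(u) = 12(u - 4)(u - 3), so J'(5) = 24.
Gradient descent moves in the -J' direction, i.e. u is decreasing.
The nearest critical point in that direction is u = 4, where J'' = 12 > 0 (a local minimum). The iterate converges there.

4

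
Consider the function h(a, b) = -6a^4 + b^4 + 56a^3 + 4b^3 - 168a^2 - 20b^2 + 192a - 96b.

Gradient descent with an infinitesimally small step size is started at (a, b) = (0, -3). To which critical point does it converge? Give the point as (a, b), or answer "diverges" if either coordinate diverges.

h is separable, so gradient descent decouples: a follows -∂h/∂a, b follows -∂h/∂b.
∂h/∂a = -24(a - 4)(a - 2)(a - 1); at a=0 this is 192, so a decreases.
∂h/∂b = 4(b - 3)(b + 2)(b + 4); at b=-3 this is 24, so b decreases.
The a-coordinate has no critical point in that direction and runs off to infinity.

diverges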